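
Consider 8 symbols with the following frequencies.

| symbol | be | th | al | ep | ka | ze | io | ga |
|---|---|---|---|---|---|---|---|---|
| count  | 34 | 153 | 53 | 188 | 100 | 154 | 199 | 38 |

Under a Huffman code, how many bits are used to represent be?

5

Huffman merges, smallest pair first:
merge be(34) and ga(38): 72
merge al(53) and 72: 125
merge ka(100) and 125: 225
merge th(153) and ze(154): 307
merge ep(188) and io(199): 387
merge 225 and 307: 532
merge 387 and 532: 919
be's leaf is at depth 5, giving a 5-bit codeword.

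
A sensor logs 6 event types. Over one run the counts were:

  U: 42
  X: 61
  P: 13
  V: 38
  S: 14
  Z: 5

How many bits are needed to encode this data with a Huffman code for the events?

Greedily combine the two least-frequent nodes:
combine Z(5), P(13) → 18
combine S(14), 18 → 32
combine 32, V(38) → 70
combine U(42), X(61) → 103
combine 70, 103 → 173
Each symbol's bit-cost is frequency × depth; summing gives 396 bits (equivalently 18 + 32 + 70 + 103 + 173).

396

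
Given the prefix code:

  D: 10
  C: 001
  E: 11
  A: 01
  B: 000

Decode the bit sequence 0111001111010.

Read left to right; each codeword is recognised as soon as it completes (prefix code):
  01→A | 11→E | 001→C | 11→E | 10→D | 10→D
Decoded message: AECEDD

AECEDD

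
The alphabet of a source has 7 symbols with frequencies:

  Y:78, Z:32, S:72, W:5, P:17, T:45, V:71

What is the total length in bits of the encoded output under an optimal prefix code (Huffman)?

Greedily combine the two least-frequent nodes:
merge W(5) and P(17): 22
merge 22 and Z(32): 54
merge T(45) and 54: 99
merge V(71) and S(72): 143
merge Y(78) and 99: 177
merge 143 and 177: 320
Each symbol's bit-cost is frequency × depth; summing gives 815 bits (equivalently 22 + 54 + 99 + 143 + 177 + 320).

815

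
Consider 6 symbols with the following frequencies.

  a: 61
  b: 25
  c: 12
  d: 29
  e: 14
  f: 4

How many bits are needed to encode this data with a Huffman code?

329

Build the Huffman tree bottom-up:
combine f(4), c(12) → 16
combine e(14), 16 → 30
combine b(25), d(29) → 54
combine 30, 54 → 84
combine a(61), 84 → 145
Total encoded bits = sum of merged weights = 16 + 30 + 54 + 84 + 145 = 329.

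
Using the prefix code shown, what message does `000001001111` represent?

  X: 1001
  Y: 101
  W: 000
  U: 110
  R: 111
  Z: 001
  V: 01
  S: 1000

WZZR

Read left to right; each codeword is recognised as soon as it completes (prefix code):
  000→W | 001→Z | 001→Z | 111→R
Decoded message: WZZR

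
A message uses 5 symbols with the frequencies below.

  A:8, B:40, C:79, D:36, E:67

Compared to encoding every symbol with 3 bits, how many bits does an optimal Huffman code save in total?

Fixed-length: 3 bits × 230 symbols = 690 bits.
Huffman merges:
A(8) + D(36) → 44
B(40) + 44 → 84
E(67) + C(79) → 146
84 + 146 → 230
Huffman total = 44 + 84 + 146 + 230 = 504 bits.
Saving = 690 − 504 = 186 bits.

186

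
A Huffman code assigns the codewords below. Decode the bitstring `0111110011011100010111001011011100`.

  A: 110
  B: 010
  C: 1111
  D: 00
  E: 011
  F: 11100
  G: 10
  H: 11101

EFAFBFGAF

Read left to right; each codeword is recognised as soon as it completes (prefix code):
  011→E | 11100→F | 110→A | 11100→F | 010→B | 11100→F | 10→G | 110→A | 11100→F
Decoded message: EFAFBFGAF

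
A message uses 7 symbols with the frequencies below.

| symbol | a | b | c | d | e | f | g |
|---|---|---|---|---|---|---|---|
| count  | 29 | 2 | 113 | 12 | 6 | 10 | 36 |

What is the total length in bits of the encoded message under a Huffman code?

418

Greedily combine the two least-frequent nodes:
combine b(2), e(6) → 8
combine 8, f(10) → 18
combine d(12), 18 → 30
combine a(29), 30 → 59
combine g(36), 59 → 95
combine 95, c(113) → 208
Each symbol's bit-cost is frequency × depth; summing gives 418 bits (equivalently 8 + 18 + 30 + 59 + 95 + 208).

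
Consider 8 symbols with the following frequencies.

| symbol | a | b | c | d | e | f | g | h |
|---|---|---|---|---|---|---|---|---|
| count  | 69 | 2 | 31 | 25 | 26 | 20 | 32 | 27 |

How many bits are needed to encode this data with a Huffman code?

649

Merge the two smallest weights repeatedly:
combine b(2), f(20) → 22
combine 22, d(25) → 47
combine e(26), h(27) → 53
combine c(31), g(32) → 63
combine 47, 53 → 100
combine 63, a(69) → 132
combine 100, 132 → 232
Each symbol's bit-cost is frequency × depth; summing gives 649 bits (equivalently 22 + 47 + 53 + 63 + 100 + 132 + 232).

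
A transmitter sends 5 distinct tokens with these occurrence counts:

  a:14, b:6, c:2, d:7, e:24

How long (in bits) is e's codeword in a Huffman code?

1

Huffman merges, smallest pair first:
c(2) + b(6) → 8
d(7) + 8 → 15
a(14) + 15 → 29
e(24) + 29 → 53
e is a child of the root — depth 1, so its codeword is a single bit.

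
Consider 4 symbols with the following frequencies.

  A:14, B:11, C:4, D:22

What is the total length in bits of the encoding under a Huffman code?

Greedily combine the two least-frequent nodes:
merge C(4) and B(11): 15
merge A(14) and 15: 29
merge D(22) and 29: 51
Total encoded bits = sum of merged weights = 15 + 29 + 51 = 95.

95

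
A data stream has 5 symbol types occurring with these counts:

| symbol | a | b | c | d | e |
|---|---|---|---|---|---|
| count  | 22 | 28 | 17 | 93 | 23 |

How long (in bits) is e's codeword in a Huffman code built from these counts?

3

Build the tree from the bottom:
c(17) + a(22) → 39
e(23) + b(28) → 51
39 + 51 → 90
90 + d(93) → 183
e sits 3 levels below the root, so its codeword is 3 bits.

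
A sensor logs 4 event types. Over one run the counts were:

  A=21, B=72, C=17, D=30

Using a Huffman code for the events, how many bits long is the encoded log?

246

Build the Huffman tree bottom-up:
merge C(17) and A(21): 38
merge D(30) and 38: 68
merge 68 and B(72): 140
Each symbol's bit-cost is frequency × depth; summing gives 246 bits (equivalently 38 + 68 + 140).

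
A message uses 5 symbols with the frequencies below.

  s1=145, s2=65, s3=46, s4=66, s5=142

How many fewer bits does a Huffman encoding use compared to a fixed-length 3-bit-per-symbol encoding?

353

Fixed-length: 3 bits × 464 symbols = 1392 bits.
Huffman merges:
s3(46) + s2(65) → 111
s4(66) + 111 → 177
s5(142) + s1(145) → 287
177 + 287 → 464
Huffman total = 111 + 177 + 287 + 464 = 1039 bits.
Saving = 1392 − 1039 = 353 bits.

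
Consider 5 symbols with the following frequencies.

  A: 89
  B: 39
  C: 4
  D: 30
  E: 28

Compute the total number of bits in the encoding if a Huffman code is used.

Merge the two smallest weights repeatedly:
merge C(4) and E(28): 32
merge D(30) and 32: 62
merge B(39) and 62: 101
merge A(89) and 101: 190
Each symbol's bit-cost is frequency × depth; summing gives 385 bits (equivalently 32 + 62 + 101 + 190).

385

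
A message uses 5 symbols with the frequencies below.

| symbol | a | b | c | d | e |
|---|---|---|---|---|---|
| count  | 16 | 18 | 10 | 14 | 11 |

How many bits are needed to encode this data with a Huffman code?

159

Merge the two smallest weights repeatedly:
combine c(10), e(11) → 21
combine d(14), a(16) → 30
combine b(18), 21 → 39
combine 30, 39 → 69
Each symbol's bit-cost is frequency × depth; summing gives 159 bits (equivalently 21 + 30 + 39 + 69).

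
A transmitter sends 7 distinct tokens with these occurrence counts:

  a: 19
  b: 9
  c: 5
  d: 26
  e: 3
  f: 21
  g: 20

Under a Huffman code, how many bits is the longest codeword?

5

Merge the two lowest-weight nodes at each step:
merge e(3) and c(5): 8
merge 8 and b(9): 17
merge 17 and a(19): 36
merge g(20) and f(21): 41
merge d(26) and 36: 62
merge 41 and 62: 103
The rarest symbols sit at the bottom; the longest codeword is 5 bits.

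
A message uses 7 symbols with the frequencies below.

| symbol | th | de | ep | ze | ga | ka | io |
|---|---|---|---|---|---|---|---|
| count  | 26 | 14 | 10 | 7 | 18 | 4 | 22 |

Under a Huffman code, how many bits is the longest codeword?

Merge the two lowest-weight nodes at each step:
merge ka(4) and ze(7): 11
merge ep(10) and 11: 21
merge de(14) and ga(18): 32
merge 21 and io(22): 43
merge th(26) and 32: 58
merge 43 and 58: 101
The first pair merged (ka, ze) ends up deepest, at depth 4.

4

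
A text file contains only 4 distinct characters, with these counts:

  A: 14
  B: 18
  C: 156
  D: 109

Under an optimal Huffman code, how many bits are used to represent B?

3

Huffman merges, smallest pair first:
combine A(14), B(18) → 32
combine 32, D(109) → 141
combine 141, C(156) → 297
B's leaf is at depth 3, giving a 3-bit codeword.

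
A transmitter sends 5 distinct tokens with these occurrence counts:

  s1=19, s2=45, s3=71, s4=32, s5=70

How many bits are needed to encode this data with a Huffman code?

Build the Huffman tree bottom-up:
merge s1(19) and s4(32): 51
merge s2(45) and 51: 96
merge s5(70) and s3(71): 141
merge 96 and 141: 237
Total encoded bits = sum of merged weights = 51 + 96 + 141 + 237 = 525.

525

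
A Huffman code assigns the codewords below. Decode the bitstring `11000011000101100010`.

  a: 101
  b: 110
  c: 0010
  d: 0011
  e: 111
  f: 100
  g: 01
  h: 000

bhbcbc

Read left to right; each codeword is recognised as soon as it completes (prefix code):
  110→b | 000→h | 110→b | 0010→c | 110→b | 0010→c
Decoded message: bhbcbc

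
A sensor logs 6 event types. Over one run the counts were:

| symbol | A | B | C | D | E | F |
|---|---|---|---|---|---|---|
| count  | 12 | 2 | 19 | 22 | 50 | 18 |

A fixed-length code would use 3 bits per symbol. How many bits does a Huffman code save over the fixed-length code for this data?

86

Fixed-length: 3 bits × 123 symbols = 369 bits.
Huffman merges:
B(2) + A(12) → 14
14 + F(18) → 32
C(19) + D(22) → 41
32 + 41 → 73
E(50) + 73 → 123
Huffman total = 14 + 32 + 41 + 73 + 123 = 283 bits.
Saving = 369 − 283 = 86 bits.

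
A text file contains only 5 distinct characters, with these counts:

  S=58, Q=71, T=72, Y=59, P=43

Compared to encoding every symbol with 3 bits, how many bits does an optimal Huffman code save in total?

Fixed-length: 3 bits × 303 symbols = 909 bits.
Huffman merges:
P(43) + S(58) → 101
Y(59) + Q(71) → 130
T(72) + 101 → 173
130 + 173 → 303
Huffman total = 101 + 130 + 173 + 303 = 707 bits.
Saving = 909 − 707 = 202 bits.

202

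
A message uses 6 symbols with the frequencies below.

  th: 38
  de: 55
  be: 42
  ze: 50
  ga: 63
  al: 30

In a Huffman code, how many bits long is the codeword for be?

Repeatedly merge the two smallest:
combine al(30), th(38) → 68
combine be(42), ze(50) → 92
combine de(55), ga(63) → 118
combine 68, 92 → 160
combine 118, 160 → 278
be's leaf is at depth 3, giving a 3-bit codeword.

3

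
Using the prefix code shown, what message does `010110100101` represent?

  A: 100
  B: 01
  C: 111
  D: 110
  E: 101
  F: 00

Read left to right; each codeword is recognised as soon as it completes (prefix code):
  01→B | 01→B | 101→E | 00→F | 101→E
Decoded message: BBEFE

BBEFE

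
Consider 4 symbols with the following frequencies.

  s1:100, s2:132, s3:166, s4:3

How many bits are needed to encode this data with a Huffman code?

739

Greedily combine the two least-frequent nodes:
s4(3) + s1(100) → 103
103 + s2(132) → 235
s3(166) + 235 → 401
Each symbol's bit-cost is frequency × depth; summing gives 739 bits (equivalently 103 + 235 + 401).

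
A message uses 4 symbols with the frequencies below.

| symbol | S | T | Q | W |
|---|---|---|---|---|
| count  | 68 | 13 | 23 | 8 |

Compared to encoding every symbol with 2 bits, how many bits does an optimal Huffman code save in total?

47

Fixed-length: 2 bits × 112 symbols = 224 bits.
Huffman merges:
W(8) + T(13) → 21
21 + Q(23) → 44
44 + S(68) → 112
Huffman total = 21 + 44 + 112 = 177 bits.
Saving = 224 − 177 = 47 bits.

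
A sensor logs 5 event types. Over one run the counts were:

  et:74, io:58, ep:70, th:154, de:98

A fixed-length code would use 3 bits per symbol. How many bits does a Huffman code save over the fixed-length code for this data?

Fixed-length: 3 bits × 454 symbols = 1362 bits.
Huffman merges:
merge io(58) and ep(70): 128
merge et(74) and de(98): 172
merge 128 and th(154): 282
merge 172 and 282: 454
Huffman total = 128 + 172 + 282 + 454 = 1036 bits.
Saving = 1362 − 1036 = 326 bits.

326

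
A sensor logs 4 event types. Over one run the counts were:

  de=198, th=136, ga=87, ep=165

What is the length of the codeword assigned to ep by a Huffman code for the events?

2

Repeatedly merge the two smallest:
combine ga(87), th(136) → 223
combine ep(165), de(198) → 363
combine 223, 363 → 586
The subtree containing ep is merged 2 times, so code length = 2.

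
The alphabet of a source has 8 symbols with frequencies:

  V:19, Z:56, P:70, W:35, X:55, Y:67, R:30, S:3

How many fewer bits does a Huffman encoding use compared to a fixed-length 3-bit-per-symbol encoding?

Fixed-length: 3 bits × 335 symbols = 1005 bits.
Huffman merges:
S(3) + V(19) → 22
22 + R(30) → 52
W(35) + 52 → 87
X(55) + Z(56) → 111
Y(67) + P(70) → 137
87 + 111 → 198
137 + 198 → 335
Huffman total = 22 + 52 + 87 + 111 + 137 + 198 + 335 = 942 bits.
Saving = 1005 − 942 = 63 bits.

63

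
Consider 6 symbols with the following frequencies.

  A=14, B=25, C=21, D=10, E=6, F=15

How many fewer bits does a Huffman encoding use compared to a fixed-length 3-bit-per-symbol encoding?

46

Fixed-length: 3 bits × 91 symbols = 273 bits.
Huffman merges:
merge E(6) and D(10): 16
merge A(14) and F(15): 29
merge 16 and C(21): 37
merge B(25) and 29: 54
merge 37 and 54: 91
Huffman total = 16 + 29 + 37 + 54 + 91 = 227 bits.
Saving = 273 − 227 = 46 bits.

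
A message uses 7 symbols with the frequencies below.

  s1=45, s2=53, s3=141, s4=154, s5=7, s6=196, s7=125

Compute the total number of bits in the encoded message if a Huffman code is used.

1829

Greedily combine the two least-frequent nodes:
merge s5(7) and s1(45): 52
merge 52 and s2(53): 105
merge 105 and s7(125): 230
merge s3(141) and s4(154): 295
merge s6(196) and 230: 426
merge 295 and 426: 721
Each symbol's bit-cost is frequency × depth; summing gives 1829 bits (equivalently 52 + 105 + 230 + 295 + 426 + 721).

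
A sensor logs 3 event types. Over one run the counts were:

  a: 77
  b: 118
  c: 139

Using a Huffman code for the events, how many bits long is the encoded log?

Build the Huffman tree bottom-up:
a(77) + b(118) → 195
c(139) + 195 → 334
Total encoded bits = sum of merged weights = 195 + 334 = 529.

529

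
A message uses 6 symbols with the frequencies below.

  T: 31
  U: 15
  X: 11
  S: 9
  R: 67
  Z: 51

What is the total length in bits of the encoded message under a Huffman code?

Greedily combine the two least-frequent nodes:
merge S(9) and X(11): 20
merge U(15) and 20: 35
merge T(31) and 35: 66
merge Z(51) and 66: 117
merge R(67) and 117: 184
Total encoded bits = sum of merged weights = 20 + 35 + 66 + 117 + 184 = 422.

422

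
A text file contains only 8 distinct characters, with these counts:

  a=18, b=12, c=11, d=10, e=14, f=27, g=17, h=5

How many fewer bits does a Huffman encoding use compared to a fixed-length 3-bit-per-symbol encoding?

Fixed-length: 3 bits × 114 symbols = 342 bits.
Huffman merges:
h(5) + d(10) → 15
c(11) + b(12) → 23
e(14) + 15 → 29
g(17) + a(18) → 35
23 + f(27) → 50
29 + 35 → 64
50 + 64 → 114
Huffman total = 15 + 23 + 29 + 35 + 50 + 64 + 114 = 330 bits.
Saving = 342 − 330 = 12 bits.

12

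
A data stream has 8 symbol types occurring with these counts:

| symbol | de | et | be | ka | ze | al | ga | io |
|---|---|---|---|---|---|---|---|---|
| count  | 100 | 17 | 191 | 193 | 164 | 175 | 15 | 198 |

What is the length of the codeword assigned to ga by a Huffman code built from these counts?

Repeatedly merge the two smallest:
merge ga(15) and et(17): 32
merge 32 and de(100): 132
merge 132 and ze(164): 296
merge al(175) and be(191): 366
merge ka(193) and io(198): 391
merge 296 and 366: 662
merge 391 and 662: 1053
ga's leaf is at depth 5, giving a 5-bit codeword.

5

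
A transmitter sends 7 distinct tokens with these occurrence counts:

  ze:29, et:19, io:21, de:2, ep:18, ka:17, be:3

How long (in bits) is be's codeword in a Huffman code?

Huffman merges, smallest pair first:
de(2) + be(3) → 5
5 + ka(17) → 22
ep(18) + et(19) → 37
io(21) + 22 → 43
ze(29) + 37 → 66
43 + 66 → 109
be's leaf is at depth 4, giving a 4-bit codeword.

4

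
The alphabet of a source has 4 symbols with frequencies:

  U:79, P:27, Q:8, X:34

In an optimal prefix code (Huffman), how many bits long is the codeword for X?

2

Repeatedly merge the two smallest:
Q(8) + P(27) → 35
X(34) + 35 → 69
69 + U(79) → 148
The subtree containing X is merged 2 times, so code length = 2.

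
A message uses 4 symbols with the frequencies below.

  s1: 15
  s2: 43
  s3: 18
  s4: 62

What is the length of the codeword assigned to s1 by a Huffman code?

Huffman merges, smallest pair first:
s1(15) + s3(18) → 33
33 + s2(43) → 76
s4(62) + 76 → 138
The subtree containing s1 is merged 3 times, so code length = 3.

3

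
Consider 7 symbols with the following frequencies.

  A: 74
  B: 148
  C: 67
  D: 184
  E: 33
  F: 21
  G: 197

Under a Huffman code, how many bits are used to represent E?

5

Huffman merges, smallest pair first:
combine F(21), E(33) → 54
combine 54, C(67) → 121
combine A(74), 121 → 195
combine B(148), D(184) → 332
combine 195, G(197) → 392
combine 332, 392 → 724
E sits 5 levels below the root, so its codeword is 5 bits.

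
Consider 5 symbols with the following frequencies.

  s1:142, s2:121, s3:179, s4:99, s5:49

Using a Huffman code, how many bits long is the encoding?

1328

Merge the two smallest weights repeatedly:
s5(49) + s4(99) → 148
s2(121) + s1(142) → 263
148 + s3(179) → 327
263 + 327 → 590
The encoded length is the sum of every internal node's weight: 148 + 263 + 327 + 590 = 1328 bits.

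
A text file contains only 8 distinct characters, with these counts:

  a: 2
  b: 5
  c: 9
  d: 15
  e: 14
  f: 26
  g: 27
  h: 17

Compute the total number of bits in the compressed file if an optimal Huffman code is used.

Merge the two smallest weights repeatedly:
merge a(2) and b(5): 7
merge 7 and c(9): 16
merge e(14) and d(15): 29
merge 16 and h(17): 33
merge f(26) and g(27): 53
merge 29 and 33: 62
merge 53 and 62: 115
The encoded length is the sum of every internal node's weight: 7 + 16 + 29 + 33 + 53 + 62 + 115 = 315 bits.

315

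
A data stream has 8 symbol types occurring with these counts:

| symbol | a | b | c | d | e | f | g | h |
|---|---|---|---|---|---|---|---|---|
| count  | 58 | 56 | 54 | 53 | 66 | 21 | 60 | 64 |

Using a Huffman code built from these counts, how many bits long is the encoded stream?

Build the Huffman tree bottom-up:
combine f(21), d(53) → 74
combine c(54), b(56) → 110
combine a(58), g(60) → 118
combine h(64), e(66) → 130
combine 74, 110 → 184
combine 118, 130 → 248
combine 184, 248 → 432
Total encoded bits = sum of merged weights = 74 + 110 + 118 + 130 + 184 + 248 + 432 = 1296.

1296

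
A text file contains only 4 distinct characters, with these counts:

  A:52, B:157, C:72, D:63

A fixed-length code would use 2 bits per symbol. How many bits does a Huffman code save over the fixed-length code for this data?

Fixed-length: 2 bits × 344 symbols = 688 bits.
Huffman merges:
A(52) + D(63) → 115
C(72) + 115 → 187
B(157) + 187 → 344
Huffman total = 115 + 187 + 344 = 646 bits.
Saving = 688 − 646 = 42 bits.

42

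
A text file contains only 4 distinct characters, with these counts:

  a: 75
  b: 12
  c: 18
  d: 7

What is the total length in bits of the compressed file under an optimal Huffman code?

168

Greedily combine the two least-frequent nodes:
d(7) + b(12) → 19
c(18) + 19 → 37
37 + a(75) → 112
The encoded length is the sum of every internal node's weight: 19 + 37 + 112 = 168 bits.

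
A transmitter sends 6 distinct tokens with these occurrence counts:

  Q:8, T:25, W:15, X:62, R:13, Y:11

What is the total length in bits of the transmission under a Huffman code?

297

Build the Huffman tree bottom-up:
combine Q(8), Y(11) → 19
combine R(13), W(15) → 28
combine 19, T(25) → 44
combine 28, 44 → 72
combine X(62), 72 → 134
The encoded length is the sum of every internal node's weight: 19 + 28 + 44 + 72 + 134 = 297 bits.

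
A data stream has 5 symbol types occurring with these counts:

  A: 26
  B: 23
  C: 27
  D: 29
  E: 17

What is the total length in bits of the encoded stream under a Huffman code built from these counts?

Greedily combine the two least-frequent nodes:
merge E(17) and B(23): 40
merge A(26) and C(27): 53
merge D(29) and 40: 69
merge 53 and 69: 122
Each symbol's bit-cost is frequency × depth; summing gives 284 bits (equivalently 40 + 53 + 69 + 122).

284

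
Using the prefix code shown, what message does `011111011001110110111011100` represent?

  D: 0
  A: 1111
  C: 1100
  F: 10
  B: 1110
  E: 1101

DAFCBEEC

Read left to right; each codeword is recognised as soon as it completes (prefix code):
  0→D | 1111→A | 10→F | 1100→C | 1110→B | 1101→E | 1101→E | 1100→C
Decoded message: DAFCBEEC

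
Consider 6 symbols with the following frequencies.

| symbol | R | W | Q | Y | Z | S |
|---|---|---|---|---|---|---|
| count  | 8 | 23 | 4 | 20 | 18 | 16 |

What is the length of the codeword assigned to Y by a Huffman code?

2

Repeatedly merge the two smallest:
Q(4) + R(8) → 12
12 + S(16) → 28
Z(18) + Y(20) → 38
W(23) + 28 → 51
38 + 51 → 89
Y sits 2 levels below the root, so its codeword is 2 bits.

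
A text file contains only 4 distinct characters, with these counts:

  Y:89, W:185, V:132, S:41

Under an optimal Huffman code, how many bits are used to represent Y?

Build the tree from the bottom:
combine S(41), Y(89) → 130
combine 130, V(132) → 262
combine W(185), 262 → 447
Y's leaf is at depth 3, giving a 3-bit codeword.

3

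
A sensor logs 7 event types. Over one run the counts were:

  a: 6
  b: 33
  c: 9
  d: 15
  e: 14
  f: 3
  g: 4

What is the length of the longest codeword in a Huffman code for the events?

Merge the two lowest-weight nodes at each step:
combine f(3), g(4) → 7
combine a(6), 7 → 13
combine c(9), 13 → 22
combine e(14), d(15) → 29
combine 22, 29 → 51
combine b(33), 51 → 84
The rarest symbols sit at the bottom; the longest codeword is 5 bits.

5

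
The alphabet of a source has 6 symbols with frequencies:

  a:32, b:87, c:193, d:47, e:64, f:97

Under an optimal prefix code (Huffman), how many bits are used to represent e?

3

Build the tree from the bottom:
merge a(32) and d(47): 79
merge e(64) and 79: 143
merge b(87) and f(97): 184
merge 143 and 184: 327
merge c(193) and 327: 520
e's leaf is at depth 3, giving a 3-bit codeword.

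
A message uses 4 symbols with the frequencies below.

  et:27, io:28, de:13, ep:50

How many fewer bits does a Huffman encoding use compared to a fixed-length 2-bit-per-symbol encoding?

10

Fixed-length: 2 bits × 118 symbols = 236 bits.
Huffman merges:
merge de(13) and et(27): 40
merge io(28) and 40: 68
merge ep(50) and 68: 118
Huffman total = 40 + 68 + 118 = 226 bits.
Saving = 236 − 226 = 10 bits.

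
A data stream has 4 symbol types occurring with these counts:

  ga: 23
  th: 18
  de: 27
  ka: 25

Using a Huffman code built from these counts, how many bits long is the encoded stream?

Build the Huffman tree bottom-up:
merge th(18) and ga(23): 41
merge ka(25) and de(27): 52
merge 41 and 52: 93
The encoded length is the sum of every internal node's weight: 41 + 52 + 93 = 186 bits.

186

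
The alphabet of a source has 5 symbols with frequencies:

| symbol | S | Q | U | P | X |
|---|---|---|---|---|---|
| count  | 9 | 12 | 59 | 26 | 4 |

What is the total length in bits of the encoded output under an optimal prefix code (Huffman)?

199

Merge the two smallest weights repeatedly:
combine X(4), S(9) → 13
combine Q(12), 13 → 25
combine 25, P(26) → 51
combine 51, U(59) → 110
Total encoded bits = sum of merged weights = 13 + 25 + 51 + 110 = 199.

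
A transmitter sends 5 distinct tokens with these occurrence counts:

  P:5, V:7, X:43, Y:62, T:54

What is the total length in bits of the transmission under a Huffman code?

Build the Huffman tree bottom-up:
merge P(5) and V(7): 12
merge 12 and X(43): 55
merge T(54) and 55: 109
merge Y(62) and 109: 171
The encoded length is the sum of every internal node's weight: 12 + 55 + 109 + 171 = 347 bits.

347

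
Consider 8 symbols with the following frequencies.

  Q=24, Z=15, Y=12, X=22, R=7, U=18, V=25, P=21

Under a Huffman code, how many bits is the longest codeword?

Merge the two lowest-weight nodes at each step:
combine R(7), Y(12) → 19
combine Z(15), U(18) → 33
combine 19, P(21) → 40
combine X(22), Q(24) → 46
combine V(25), 33 → 58
combine 40, 46 → 86
combine 58, 86 → 144
The first pair merged (R, Y) ends up deepest, at depth 4.

4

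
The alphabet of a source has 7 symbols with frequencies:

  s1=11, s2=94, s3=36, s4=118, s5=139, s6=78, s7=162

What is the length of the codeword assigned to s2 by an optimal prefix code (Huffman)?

Huffman merges, smallest pair first:
s1(11) + s3(36) → 47
47 + s6(78) → 125
s2(94) + s4(118) → 212
125 + s5(139) → 264
s7(162) + 212 → 374
264 + 374 → 638
s2's leaf is at depth 3, giving a 3-bit codeword.

3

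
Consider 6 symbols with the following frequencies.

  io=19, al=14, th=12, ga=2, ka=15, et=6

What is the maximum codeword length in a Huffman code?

4

Merge the two lowest-weight nodes at each step:
combine ga(2), et(6) → 8
combine 8, th(12) → 20
combine al(14), ka(15) → 29
combine io(19), 20 → 39
combine 29, 39 → 68
Maximum depth reached is 4.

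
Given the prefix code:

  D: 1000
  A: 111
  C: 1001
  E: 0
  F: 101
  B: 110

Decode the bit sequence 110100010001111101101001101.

BDDABBCF

Read left to right; each codeword is recognised as soon as it completes (prefix code):
  110→B | 1000→D | 1000→D | 111→A | 110→B | 110→B | 1001→C | 101→F
Decoded message: BDDABBCF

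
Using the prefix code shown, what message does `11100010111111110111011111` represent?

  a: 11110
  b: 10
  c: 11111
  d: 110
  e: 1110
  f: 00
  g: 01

Read left to right; each codeword is recognised as soon as it completes (prefix code):
  1110→e | 00→f | 10→b | 11111→c | 1110→e | 1110→e | 11111→c
Decoded message: efbceec

efbceec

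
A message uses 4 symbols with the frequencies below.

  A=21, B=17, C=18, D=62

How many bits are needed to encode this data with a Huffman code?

209

Merge the two smallest weights repeatedly:
combine B(17), C(18) → 35
combine A(21), 35 → 56
combine 56, D(62) → 118
Total encoded bits = sum of merged weights = 35 + 56 + 118 = 209.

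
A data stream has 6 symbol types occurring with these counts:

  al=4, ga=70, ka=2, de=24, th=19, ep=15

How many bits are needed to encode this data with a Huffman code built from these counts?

265

Greedily combine the two least-frequent nodes:
merge ka(2) and al(4): 6
merge 6 and ep(15): 21
merge th(19) and 21: 40
merge de(24) and 40: 64
merge 64 and ga(70): 134
The encoded length is the sum of every internal node's weight: 6 + 21 + 40 + 64 + 134 = 265 bits.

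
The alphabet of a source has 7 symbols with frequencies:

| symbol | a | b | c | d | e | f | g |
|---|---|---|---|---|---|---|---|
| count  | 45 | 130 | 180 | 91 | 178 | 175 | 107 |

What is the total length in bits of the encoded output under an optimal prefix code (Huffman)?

Build the Huffman tree bottom-up:
merge a(45) and d(91): 136
merge g(107) and b(130): 237
merge 136 and f(175): 311
merge e(178) and c(180): 358
merge 237 and 311: 548
merge 358 and 548: 906
Each symbol's bit-cost is frequency × depth; summing gives 2496 bits (equivalently 136 + 237 + 311 + 358 + 548 + 906).

2496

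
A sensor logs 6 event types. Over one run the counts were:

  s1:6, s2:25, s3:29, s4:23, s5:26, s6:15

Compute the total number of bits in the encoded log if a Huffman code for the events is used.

Build the Huffman tree bottom-up:
s1(6) + s6(15) → 21
21 + s4(23) → 44
s2(25) + s5(26) → 51
s3(29) + 44 → 73
51 + 73 → 124
Each symbol's bit-cost is frequency × depth; summing gives 313 bits (equivalently 21 + 44 + 51 + 73 + 124).

313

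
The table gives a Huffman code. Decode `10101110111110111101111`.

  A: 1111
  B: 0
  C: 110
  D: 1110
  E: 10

Read left to right; each codeword is recognised as soon as it completes (prefix code):
  10→E | 10→E | 1110→D | 1111→A | 10→E | 1111→A | 0→B | 1111→A
Decoded message: EEDAEABA

EEDAEABA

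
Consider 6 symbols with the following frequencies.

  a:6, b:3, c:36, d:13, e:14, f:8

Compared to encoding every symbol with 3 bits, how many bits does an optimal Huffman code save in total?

Fixed-length: 3 bits × 80 symbols = 240 bits.
Huffman merges:
b(3) + a(6) → 9
f(8) + 9 → 17
d(13) + e(14) → 27
17 + 27 → 44
c(36) + 44 → 80
Huffman total = 9 + 17 + 27 + 44 + 80 = 177 bits.
Saving = 240 − 177 = 63 bits.

63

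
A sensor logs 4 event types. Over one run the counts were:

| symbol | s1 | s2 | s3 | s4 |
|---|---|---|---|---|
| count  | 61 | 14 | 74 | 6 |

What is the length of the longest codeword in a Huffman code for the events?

3

Merge the two lowest-weight nodes at each step:
s4(6) + s2(14) → 20
20 + s1(61) → 81
s3(74) + 81 → 155
The first pair merged (s4, s2) ends up deepest, at depth 3.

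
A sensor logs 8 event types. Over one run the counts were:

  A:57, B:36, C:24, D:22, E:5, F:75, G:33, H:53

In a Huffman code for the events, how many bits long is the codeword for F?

Repeatedly merge the two smallest:
combine E(5), D(22) → 27
combine C(24), 27 → 51
combine G(33), B(36) → 69
combine 51, H(53) → 104
combine A(57), 69 → 126
combine F(75), 104 → 179
combine 126, 179 → 305
F sits 2 levels below the root, so its codeword is 2 bits.

2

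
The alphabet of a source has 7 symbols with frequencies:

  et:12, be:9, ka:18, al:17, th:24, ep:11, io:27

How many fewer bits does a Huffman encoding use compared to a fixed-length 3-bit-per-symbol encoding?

Fixed-length: 3 bits × 118 symbols = 354 bits.
Huffman merges:
merge be(9) and ep(11): 20
merge et(12) and al(17): 29
merge ka(18) and 20: 38
merge th(24) and io(27): 51
merge 29 and 38: 67
merge 51 and 67: 118
Huffman total = 20 + 29 + 38 + 51 + 67 + 118 = 323 bits.
Saving = 354 − 323 = 31 bits.

31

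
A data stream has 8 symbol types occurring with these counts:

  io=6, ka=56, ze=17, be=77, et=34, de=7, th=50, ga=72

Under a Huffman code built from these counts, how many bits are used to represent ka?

Huffman merges, smallest pair first:
combine io(6), de(7) → 13
combine 13, ze(17) → 30
combine 30, et(34) → 64
combine th(50), ka(56) → 106
combine 64, ga(72) → 136
combine be(77), 106 → 183
combine 136, 183 → 319
The subtree containing ka is merged 3 times, so code length = 3.

3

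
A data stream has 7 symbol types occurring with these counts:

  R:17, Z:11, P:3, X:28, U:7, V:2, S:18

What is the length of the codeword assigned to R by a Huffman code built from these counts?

Repeatedly merge the two smallest:
V(2) + P(3) → 5
5 + U(7) → 12
Z(11) + 12 → 23
R(17) + S(18) → 35
23 + X(28) → 51
35 + 51 → 86
R sits 2 levels below the root, so its codeword is 2 bits.

2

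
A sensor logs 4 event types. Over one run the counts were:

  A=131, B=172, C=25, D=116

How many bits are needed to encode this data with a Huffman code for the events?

Merge the two smallest weights repeatedly:
combine C(25), D(116) → 141
combine A(131), 141 → 272
combine B(172), 272 → 444
Total encoded bits = sum of merged weights = 141 + 272 + 444 = 857.

857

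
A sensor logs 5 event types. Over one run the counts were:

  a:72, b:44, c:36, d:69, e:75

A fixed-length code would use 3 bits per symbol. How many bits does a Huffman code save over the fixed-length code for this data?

Fixed-length: 3 bits × 296 symbols = 888 bits.
Huffman merges:
merge c(36) and b(44): 80
merge d(69) and a(72): 141
merge e(75) and 80: 155
merge 141 and 155: 296
Huffman total = 80 + 141 + 155 + 296 = 672 bits.
Saving = 888 − 672 = 216 bits.

216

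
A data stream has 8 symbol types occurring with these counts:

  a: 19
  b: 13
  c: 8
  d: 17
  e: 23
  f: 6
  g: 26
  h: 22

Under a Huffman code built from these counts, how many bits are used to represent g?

Repeatedly merge the two smallest:
merge f(6) and c(8): 14
merge b(13) and 14: 27
merge d(17) and a(19): 36
merge h(22) and e(23): 45
merge g(26) and 27: 53
merge 36 and 45: 81
merge 53 and 81: 134
g sits 2 levels below the root, so its codeword is 2 bits.

2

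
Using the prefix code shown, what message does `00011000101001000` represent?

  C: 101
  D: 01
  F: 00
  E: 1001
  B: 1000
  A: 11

FDBCFB

Read left to right; each codeword is recognised as soon as it completes (prefix code):
  00→F | 01→D | 1000→B | 101→C | 00→F | 1000→B
Decoded message: FDBCFB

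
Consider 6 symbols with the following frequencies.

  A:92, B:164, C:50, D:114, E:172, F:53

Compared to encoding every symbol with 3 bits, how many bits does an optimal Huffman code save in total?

347

Fixed-length: 3 bits × 645 symbols = 1935 bits.
Huffman merges:
combine C(50), F(53) → 103
combine A(92), 103 → 195
combine D(114), B(164) → 278
combine E(172), 195 → 367
combine 278, 367 → 645
Huffman total = 103 + 195 + 278 + 367 + 645 = 1588 bits.
Saving = 1935 − 1588 = 347 bits.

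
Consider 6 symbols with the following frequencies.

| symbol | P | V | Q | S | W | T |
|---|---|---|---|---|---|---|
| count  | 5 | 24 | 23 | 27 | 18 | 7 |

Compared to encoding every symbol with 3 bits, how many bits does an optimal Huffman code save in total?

Fixed-length: 3 bits × 104 symbols = 312 bits.
Huffman merges:
combine P(5), T(7) → 12
combine 12, W(18) → 30
combine Q(23), V(24) → 47
combine S(27), 30 → 57
combine 47, 57 → 104
Huffman total = 12 + 30 + 47 + 57 + 104 = 250 bits.
Saving = 312 − 250 = 62 bits.

62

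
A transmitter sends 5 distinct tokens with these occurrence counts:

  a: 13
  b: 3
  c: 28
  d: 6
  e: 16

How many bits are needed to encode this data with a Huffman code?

Merge the two smallest weights repeatedly:
combine b(3), d(6) → 9
combine 9, a(13) → 22
combine e(16), 22 → 38
combine c(28), 38 → 66
Total encoded bits = sum of merged weights = 9 + 22 + 38 + 66 = 135.

135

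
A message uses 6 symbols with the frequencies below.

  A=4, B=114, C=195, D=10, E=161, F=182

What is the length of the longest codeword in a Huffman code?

4

Merge the two lowest-weight nodes at each step:
merge A(4) and D(10): 14
merge 14 and B(114): 128
merge 128 and E(161): 289
merge F(182) and C(195): 377
merge 289 and 377: 666
The first pair merged (A, D) ends up deepest, at depth 4.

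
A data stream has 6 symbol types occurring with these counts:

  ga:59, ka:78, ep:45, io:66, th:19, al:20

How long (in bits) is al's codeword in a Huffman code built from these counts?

Repeatedly merge the two smallest:
merge th(19) and al(20): 39
merge 39 and ep(45): 84
merge ga(59) and io(66): 125
merge ka(78) and 84: 162
merge 125 and 162: 287
al sits 4 levels below the root, so its codeword is 4 bits.

4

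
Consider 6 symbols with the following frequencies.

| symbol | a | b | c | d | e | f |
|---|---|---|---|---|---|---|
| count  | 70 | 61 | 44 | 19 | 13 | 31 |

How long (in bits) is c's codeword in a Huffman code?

Build the tree from the bottom:
combine e(13), d(19) → 32
combine f(31), 32 → 63
combine c(44), b(61) → 105
combine 63, a(70) → 133
combine 105, 133 → 238
c's leaf is at depth 2, giving a 2-bit codeword.

2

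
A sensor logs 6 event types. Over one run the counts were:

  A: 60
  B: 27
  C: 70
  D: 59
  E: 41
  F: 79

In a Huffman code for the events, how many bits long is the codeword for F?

Build the tree from the bottom:
merge B(27) and E(41): 68
merge D(59) and A(60): 119
merge 68 and C(70): 138
merge F(79) and 119: 198
merge 138 and 198: 336
F's leaf is at depth 2, giving a 2-bit codeword.

2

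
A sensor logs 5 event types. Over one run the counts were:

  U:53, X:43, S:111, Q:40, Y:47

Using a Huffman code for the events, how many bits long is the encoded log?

Merge the two smallest weights repeatedly:
merge Q(40) and X(43): 83
merge Y(47) and U(53): 100
merge 83 and 100: 183
merge S(111) and 183: 294
Each symbol's bit-cost is frequency × depth; summing gives 660 bits (equivalently 83 + 100 + 183 + 294).

660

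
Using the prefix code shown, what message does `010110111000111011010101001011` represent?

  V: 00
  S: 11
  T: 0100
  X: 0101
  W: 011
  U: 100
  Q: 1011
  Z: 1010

XQUWQXTQ

Read left to right; each codeword is recognised as soon as it completes (prefix code):
  0101→X | 1011→Q | 100→U | 011→W | 1011→Q | 0101→X | 0100→T | 1011→Q
Decoded message: XQUWQXTQ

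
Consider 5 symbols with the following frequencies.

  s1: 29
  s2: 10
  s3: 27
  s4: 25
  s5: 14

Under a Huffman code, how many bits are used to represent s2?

Huffman merges, smallest pair first:
s2(10) + s5(14) → 24
24 + s4(25) → 49
s3(27) + s1(29) → 56
49 + 56 → 105
The subtree containing s2 is merged 3 times, so code length = 3.

3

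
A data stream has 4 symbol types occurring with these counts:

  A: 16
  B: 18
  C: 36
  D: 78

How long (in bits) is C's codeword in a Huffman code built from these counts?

Huffman merges, smallest pair first:
combine A(16), B(18) → 34
combine 34, C(36) → 70
combine 70, D(78) → 148
C sits 2 levels below the root, so its codeword is 2 bits.

2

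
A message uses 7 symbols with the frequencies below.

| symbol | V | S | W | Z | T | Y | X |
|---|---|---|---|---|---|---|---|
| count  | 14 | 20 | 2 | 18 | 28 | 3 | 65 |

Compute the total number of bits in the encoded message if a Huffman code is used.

344

Greedily combine the two least-frequent nodes:
W(2) + Y(3) → 5
5 + V(14) → 19
Z(18) + 19 → 37
S(20) + T(28) → 48
37 + 48 → 85
X(65) + 85 → 150
Total encoded bits = sum of merged weights = 5 + 19 + 37 + 48 + 85 + 150 = 344.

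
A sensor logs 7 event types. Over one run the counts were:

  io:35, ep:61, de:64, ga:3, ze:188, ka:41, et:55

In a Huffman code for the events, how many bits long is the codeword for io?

5

Repeatedly merge the two smallest:
combine ga(3), io(35) → 38
combine 38, ka(41) → 79
combine et(55), ep(61) → 116
combine de(64), 79 → 143
combine 116, 143 → 259
combine ze(188), 259 → 447
The subtree containing io is merged 5 times, so code length = 5.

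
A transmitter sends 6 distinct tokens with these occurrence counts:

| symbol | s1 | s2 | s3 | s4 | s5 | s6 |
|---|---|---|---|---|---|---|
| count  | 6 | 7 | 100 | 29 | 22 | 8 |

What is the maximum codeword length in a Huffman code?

5

Merge the two lowest-weight nodes at each step:
merge s1(6) and s2(7): 13
merge s6(8) and 13: 21
merge 21 and s5(22): 43
merge s4(29) and 43: 72
merge 72 and s3(100): 172
The first pair merged (s1, s2) ends up deepest, at depth 5.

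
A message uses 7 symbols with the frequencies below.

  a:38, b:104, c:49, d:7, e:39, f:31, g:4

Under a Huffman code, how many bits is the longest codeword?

Merge the two lowest-weight nodes at each step:
combine g(4), d(7) → 11
combine 11, f(31) → 42
combine a(38), e(39) → 77
combine 42, c(49) → 91
combine 77, 91 → 168
combine b(104), 168 → 272
Maximum depth reached is 5.

5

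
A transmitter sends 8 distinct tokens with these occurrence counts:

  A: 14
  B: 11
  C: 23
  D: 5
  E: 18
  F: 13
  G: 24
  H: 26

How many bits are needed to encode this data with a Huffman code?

392

Merge the two smallest weights repeatedly:
D(5) + B(11) → 16
F(13) + A(14) → 27
16 + E(18) → 34
C(23) + G(24) → 47
H(26) + 27 → 53
34 + 47 → 81
53 + 81 → 134
The encoded length is the sum of every internal node's weight: 16 + 27 + 34 + 47 + 53 + 81 + 134 = 392 bits.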